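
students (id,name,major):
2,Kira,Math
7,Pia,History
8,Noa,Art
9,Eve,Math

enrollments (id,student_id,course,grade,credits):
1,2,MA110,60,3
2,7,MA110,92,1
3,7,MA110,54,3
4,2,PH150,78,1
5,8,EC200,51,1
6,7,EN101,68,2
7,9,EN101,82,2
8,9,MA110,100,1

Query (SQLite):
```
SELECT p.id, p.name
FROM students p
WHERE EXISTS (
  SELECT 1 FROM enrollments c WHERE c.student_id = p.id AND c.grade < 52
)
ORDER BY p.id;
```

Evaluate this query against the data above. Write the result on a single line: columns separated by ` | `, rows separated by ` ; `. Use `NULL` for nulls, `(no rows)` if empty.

8 | Noa

For each students row, check whether any enrollments with matching student_id has grade < 52.
Keep rows where that is true.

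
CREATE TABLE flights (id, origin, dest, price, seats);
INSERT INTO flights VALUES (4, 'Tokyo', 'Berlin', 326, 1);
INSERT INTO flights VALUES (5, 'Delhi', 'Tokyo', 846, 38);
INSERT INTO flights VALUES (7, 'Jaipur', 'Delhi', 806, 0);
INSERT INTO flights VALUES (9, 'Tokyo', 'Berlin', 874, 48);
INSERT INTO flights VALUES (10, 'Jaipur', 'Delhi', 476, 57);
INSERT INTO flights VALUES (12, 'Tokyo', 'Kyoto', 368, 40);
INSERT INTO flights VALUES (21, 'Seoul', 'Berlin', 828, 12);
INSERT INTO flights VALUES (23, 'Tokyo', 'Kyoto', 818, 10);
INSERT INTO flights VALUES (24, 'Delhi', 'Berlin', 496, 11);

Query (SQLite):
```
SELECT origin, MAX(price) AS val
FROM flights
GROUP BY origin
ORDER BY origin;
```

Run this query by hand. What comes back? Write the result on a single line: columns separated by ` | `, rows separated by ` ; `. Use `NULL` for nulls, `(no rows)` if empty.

Delhi | 846 ; Jaipur | 806 ; Seoul | 828 ; Tokyo | 874

Partition flights by origin; compute MAX(price) within each group.
  Delhi: ids {5, 24} → MAX(price)=846
  Jaipur: ids {7, 10} → MAX(price)=806
  Seoul: ids {21} → MAX(price)=828
  Tokyo: ids {4, 9, 12, 23} → MAX(price)=874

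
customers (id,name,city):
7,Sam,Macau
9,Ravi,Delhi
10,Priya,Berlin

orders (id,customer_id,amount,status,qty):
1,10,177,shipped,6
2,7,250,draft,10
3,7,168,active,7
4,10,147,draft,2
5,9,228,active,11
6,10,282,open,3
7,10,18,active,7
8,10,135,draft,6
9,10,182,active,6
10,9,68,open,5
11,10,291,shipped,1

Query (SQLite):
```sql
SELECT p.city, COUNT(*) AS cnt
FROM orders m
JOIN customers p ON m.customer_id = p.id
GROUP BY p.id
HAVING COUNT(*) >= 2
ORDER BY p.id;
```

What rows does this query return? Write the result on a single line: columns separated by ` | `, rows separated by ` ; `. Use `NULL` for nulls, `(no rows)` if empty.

Macau | 2 ; Delhi | 2 ; Berlin | 7

Join each orders row to its customers via customer_id.
Group joined rows by customers.id; compute COUNT(*) per group.
HAVING: keep groups with count ≥ 2.
  7: ids {2, 3} → COUNT(*)=2
  9: ids {5, 10} → COUNT(*)=2
  10: ids {1, 4, 6, 7, 8, 9, 11} → COUNT(*)=7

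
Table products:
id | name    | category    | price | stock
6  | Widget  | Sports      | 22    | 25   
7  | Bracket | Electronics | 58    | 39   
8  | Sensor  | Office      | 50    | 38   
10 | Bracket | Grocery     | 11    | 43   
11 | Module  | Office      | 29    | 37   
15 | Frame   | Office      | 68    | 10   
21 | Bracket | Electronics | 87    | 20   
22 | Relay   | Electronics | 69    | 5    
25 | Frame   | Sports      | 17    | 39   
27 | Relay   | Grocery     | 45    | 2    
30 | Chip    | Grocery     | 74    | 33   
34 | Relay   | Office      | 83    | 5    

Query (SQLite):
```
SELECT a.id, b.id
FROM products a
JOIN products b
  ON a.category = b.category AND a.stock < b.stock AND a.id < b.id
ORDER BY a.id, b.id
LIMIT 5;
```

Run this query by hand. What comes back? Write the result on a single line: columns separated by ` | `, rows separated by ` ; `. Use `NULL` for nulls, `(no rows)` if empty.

6 | 25 ; 27 | 30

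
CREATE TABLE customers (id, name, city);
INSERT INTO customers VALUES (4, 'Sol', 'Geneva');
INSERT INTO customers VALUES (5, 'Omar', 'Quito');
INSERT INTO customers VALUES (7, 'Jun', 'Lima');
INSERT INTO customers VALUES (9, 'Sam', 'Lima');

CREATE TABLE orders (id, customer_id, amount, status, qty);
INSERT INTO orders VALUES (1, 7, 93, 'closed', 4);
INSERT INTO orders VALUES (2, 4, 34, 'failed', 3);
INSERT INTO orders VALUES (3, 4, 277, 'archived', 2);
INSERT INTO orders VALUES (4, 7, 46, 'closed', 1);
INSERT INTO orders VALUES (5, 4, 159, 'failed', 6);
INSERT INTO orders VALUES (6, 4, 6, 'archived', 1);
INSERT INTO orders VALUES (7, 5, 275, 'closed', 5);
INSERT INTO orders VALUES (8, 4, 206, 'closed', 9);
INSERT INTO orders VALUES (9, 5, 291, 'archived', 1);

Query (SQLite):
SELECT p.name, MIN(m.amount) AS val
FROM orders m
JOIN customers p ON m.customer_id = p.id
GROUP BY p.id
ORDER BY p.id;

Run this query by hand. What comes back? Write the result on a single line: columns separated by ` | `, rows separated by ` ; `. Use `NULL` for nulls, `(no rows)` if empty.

Sol | 6 ; Omar | 275 ; Jun | 46

Join each orders row to its customers via customer_id.
Group joined rows by customers.id; compute MIN(m.amount) per group.
  4: ids {2, 3, 5, 6, 8} → MIN(m.amount)=6
  5: ids {7, 9} → MIN(m.amount)=275
  7: ids {1, 4} → MIN(m.amount)=46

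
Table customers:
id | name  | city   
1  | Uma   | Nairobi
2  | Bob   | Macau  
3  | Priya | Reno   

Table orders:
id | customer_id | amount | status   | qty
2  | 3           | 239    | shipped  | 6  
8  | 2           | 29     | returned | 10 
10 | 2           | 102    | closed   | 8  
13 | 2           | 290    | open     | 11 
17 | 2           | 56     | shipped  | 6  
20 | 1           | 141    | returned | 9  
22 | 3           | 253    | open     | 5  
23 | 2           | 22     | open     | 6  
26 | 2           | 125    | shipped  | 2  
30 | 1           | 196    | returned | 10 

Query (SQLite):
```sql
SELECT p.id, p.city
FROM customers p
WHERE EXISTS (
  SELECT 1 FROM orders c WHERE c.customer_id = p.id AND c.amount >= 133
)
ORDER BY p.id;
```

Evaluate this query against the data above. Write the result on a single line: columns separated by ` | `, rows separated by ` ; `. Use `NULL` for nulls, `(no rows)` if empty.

1 | Nairobi ; 2 | Macau ; 3 | Reno

For each customers row, check whether any orders with matching customer_id has amount >= 133.
Keep rows where that is true.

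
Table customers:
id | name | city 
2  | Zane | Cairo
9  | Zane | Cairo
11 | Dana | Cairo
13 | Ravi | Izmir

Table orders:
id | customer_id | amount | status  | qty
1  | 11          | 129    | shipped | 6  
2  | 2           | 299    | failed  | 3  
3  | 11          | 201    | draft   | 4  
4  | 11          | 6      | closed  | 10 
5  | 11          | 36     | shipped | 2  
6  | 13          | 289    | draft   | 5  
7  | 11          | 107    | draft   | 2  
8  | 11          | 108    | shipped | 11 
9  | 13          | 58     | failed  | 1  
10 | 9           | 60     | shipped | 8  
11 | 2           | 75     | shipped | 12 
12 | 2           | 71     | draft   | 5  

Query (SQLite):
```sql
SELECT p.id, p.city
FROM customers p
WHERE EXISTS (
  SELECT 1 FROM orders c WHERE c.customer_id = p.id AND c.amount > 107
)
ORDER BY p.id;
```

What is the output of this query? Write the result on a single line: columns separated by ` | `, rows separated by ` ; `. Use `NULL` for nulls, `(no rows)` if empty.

2 | Cairo ; 11 | Cairo ; 13 | Izmir

For each customers row, check whether any orders with matching customer_id has amount > 107.
Keep rows where that is true.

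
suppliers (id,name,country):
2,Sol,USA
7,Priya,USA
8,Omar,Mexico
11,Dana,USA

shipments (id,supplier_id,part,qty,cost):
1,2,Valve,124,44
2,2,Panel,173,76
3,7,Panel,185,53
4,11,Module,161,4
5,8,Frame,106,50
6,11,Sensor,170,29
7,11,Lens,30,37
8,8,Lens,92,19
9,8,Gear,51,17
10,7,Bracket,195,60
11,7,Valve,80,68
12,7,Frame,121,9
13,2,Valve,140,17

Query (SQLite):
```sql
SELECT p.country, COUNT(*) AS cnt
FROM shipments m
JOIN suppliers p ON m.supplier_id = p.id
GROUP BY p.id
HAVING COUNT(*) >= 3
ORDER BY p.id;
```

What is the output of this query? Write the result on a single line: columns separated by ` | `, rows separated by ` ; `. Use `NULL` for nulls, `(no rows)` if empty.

USA | 3 ; USA | 4 ; Mexico | 3 ; USA | 3

Join each shipments row to its suppliers via supplier_id.
Group joined rows by suppliers.id; compute COUNT(*) per group.
HAVING: keep groups with count ≥ 3.
  2: ids {1, 2, 13} → COUNT(*)=3
  7: ids {3, 10, 11, 12} → COUNT(*)=4
  8: ids {5, 8, 9} → COUNT(*)=3
  11: ids {4, 6, 7} → COUNT(*)=3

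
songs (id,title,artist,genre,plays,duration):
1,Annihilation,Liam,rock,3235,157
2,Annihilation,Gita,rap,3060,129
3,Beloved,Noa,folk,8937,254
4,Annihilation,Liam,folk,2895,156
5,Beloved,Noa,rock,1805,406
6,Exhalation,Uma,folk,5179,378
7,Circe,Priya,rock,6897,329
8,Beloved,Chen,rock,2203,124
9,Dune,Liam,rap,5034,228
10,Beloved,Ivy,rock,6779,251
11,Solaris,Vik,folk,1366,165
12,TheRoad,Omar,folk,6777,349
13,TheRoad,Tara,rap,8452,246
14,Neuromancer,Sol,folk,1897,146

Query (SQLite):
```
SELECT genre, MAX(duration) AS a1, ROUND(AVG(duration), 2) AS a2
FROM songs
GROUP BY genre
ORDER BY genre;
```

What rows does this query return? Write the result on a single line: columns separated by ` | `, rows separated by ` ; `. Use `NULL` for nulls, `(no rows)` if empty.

Group songs by genre.
Per group compute: MAX(duration), ROUND(AVG(duration), 2).
  folk: ids {3, 4, 6, 11, 12, 14} → MAX(duration)=378, ROUND(AVG(duration), 2)=241.33
  rap: ids {2, 9, 13} → MAX(duration)=246, ROUND(AVG(duration), 2)=201
  rock: ids {1, 5, 7, 8, 10} → MAX(duration)=406, ROUND(AVG(duration), 2)=253.4

folk | 378 | 241.33 ; rap | 246 | 201 ; rock | 406 | 253.4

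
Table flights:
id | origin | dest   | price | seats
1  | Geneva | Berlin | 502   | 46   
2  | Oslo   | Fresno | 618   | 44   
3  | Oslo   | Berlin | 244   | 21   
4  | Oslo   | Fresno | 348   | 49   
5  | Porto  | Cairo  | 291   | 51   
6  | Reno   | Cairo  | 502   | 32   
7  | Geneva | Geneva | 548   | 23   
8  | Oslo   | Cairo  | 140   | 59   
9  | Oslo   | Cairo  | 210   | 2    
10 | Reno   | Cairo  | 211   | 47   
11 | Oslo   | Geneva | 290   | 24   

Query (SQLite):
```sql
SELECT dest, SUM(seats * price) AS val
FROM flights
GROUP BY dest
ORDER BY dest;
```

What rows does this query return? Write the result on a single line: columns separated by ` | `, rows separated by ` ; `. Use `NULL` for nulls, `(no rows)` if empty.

Berlin | 28216 ; Cairo | 49502 ; Fresno | 44244 ; Geneva | 19564

For each row compute seats * price.
Group by dest; take SUM of the expression per group.
  Berlin: ids {1, 3} → SUM(seats * price)=28216
  Cairo: ids {5, 6, 8, 9, 10} → SUM(seats * price)=49502
  Fresno: ids {2, 4} → SUM(seats * price)=44244
  Geneva: ids {7, 11} → SUM(seats * price)=19564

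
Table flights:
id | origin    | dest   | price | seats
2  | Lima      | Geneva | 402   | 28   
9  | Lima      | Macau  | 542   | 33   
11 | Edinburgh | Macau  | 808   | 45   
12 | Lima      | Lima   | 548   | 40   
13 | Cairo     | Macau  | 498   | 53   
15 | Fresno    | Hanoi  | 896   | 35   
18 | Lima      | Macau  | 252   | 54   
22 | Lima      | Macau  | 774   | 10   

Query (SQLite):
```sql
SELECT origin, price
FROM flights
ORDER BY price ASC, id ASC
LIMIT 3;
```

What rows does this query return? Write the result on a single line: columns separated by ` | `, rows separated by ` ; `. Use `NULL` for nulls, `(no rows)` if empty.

Lima | 252 ; Lima | 402 ; Cairo | 498

Sort by price asc, tiebreak id asc: (252, id=18), (402, id=2), (498, id=13), (542, id=9), (548, id=12), (774, id=22) …. Take first 3.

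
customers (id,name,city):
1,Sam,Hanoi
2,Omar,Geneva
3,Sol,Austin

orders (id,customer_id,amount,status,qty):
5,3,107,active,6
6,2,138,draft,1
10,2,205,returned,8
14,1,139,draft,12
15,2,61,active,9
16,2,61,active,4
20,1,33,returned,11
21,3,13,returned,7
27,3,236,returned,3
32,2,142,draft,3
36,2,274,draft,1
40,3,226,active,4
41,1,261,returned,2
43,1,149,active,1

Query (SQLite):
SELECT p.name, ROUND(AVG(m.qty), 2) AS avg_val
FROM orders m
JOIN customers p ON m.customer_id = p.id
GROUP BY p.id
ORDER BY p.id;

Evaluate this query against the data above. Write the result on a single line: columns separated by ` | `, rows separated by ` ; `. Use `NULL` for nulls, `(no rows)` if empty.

Join each orders row to its customers via customer_id.
Group joined rows by customers.id; compute ROUND(AVG(m.qty), 2) per group.
  1: ids {14, 20, 41, 43} → ROUND(AVG(m.qty), 2)=6.5
  2: ids {6, 10, 15, 16, 32, 36} → ROUND(AVG(m.qty), 2)=4.33
  3: ids {5, 21, 27, 40} → ROUND(AVG(m.qty), 2)=5

Sam | 6.5 ; Omar | 4.33 ; Sol | 5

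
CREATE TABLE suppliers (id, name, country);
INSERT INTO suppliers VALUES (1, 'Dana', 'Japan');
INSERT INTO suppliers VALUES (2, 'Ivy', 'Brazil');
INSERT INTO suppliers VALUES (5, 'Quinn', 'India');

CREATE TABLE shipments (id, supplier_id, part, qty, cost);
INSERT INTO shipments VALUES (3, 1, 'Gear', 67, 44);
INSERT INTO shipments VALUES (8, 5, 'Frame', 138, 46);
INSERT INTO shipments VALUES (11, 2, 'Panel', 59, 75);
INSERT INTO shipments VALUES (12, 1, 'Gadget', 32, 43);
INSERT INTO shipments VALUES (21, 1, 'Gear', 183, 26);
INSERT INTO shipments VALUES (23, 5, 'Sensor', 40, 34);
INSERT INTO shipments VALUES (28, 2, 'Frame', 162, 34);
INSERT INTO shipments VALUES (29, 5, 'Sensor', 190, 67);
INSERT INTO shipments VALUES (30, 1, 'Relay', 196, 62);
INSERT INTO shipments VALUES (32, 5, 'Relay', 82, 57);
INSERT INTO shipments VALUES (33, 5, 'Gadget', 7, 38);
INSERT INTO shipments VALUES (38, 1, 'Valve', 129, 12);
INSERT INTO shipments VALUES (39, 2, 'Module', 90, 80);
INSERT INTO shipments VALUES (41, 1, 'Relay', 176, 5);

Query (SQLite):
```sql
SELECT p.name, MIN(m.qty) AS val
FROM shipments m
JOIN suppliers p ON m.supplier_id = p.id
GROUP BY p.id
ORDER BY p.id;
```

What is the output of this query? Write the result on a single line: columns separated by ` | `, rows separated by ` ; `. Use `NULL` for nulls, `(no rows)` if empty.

Dana | 32 ; Ivy | 59 ; Quinn | 7

Join each shipments row to its suppliers via supplier_id.
Group joined rows by suppliers.id; compute MIN(m.qty) per group.
  1: ids {3, 12, 21, 30, 38, 41} → MIN(m.qty)=32
  2: ids {11, 28, 39} → MIN(m.qty)=59
  5: ids {8, 23, 29, 32, 33} → MIN(m.qty)=7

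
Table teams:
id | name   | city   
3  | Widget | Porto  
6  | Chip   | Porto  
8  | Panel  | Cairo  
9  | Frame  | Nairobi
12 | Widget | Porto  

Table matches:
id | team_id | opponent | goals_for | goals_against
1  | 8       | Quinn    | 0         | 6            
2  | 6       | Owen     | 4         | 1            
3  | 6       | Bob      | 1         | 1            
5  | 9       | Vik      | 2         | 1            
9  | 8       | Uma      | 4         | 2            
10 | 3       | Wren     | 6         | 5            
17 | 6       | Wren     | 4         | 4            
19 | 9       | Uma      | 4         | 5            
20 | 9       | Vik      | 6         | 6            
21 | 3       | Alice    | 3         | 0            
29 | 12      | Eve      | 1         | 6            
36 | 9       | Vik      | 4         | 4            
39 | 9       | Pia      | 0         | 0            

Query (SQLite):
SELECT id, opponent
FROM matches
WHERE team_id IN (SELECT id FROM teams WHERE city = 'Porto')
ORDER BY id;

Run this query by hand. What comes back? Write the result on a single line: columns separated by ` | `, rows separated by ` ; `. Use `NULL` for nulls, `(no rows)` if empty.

Inner query: teams.id where city = 'Porto'.
Outer: keep matches rows whose team_id is in that set.
Inner query → {3, 6, 12}

2 | Owen ; 3 | Bob ; 10 | Wren ; 17 | Wren ; 21 | Alice ; 29 | Eve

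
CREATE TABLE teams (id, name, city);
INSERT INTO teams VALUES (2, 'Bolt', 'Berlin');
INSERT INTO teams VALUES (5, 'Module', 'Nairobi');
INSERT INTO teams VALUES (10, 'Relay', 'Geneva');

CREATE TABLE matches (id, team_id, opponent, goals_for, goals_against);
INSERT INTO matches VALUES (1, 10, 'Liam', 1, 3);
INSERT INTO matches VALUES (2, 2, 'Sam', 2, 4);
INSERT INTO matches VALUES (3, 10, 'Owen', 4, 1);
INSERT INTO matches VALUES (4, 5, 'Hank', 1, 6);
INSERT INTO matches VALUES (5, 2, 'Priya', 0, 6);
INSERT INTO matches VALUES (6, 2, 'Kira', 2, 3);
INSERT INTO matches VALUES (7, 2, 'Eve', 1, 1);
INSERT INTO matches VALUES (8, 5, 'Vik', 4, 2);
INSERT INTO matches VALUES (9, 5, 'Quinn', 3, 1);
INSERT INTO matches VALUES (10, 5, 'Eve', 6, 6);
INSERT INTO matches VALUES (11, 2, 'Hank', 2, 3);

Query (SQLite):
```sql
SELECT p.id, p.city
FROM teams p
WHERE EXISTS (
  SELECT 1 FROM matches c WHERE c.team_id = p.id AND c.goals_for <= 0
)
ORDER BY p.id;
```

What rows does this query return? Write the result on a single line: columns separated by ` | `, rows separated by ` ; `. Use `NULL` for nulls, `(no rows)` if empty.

2 | Berlin

For each teams row, check whether any matches with matching team_id has goals_for <= 0.
Keep rows where that is true.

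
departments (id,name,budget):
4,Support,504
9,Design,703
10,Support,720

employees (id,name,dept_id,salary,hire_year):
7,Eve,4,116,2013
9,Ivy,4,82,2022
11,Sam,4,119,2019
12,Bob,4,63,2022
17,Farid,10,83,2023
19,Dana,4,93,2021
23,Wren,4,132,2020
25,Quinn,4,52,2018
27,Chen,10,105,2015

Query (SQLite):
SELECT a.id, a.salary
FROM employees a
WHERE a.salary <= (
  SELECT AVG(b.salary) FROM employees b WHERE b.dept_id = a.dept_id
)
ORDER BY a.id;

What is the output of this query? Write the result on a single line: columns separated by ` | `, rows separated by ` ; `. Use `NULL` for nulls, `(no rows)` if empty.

9 | 82 ; 12 | 63 ; 17 | 83 ; 19 | 93 ; 25 | 52

For each employees row a, compute AVG(salary) over rows sharing a.dept_id.
Keep row a if a.salary <= that per-group AVG.
  dept_id=4: AVG(salary) = 93.857143
  dept_id=10: AVG(salary) = 94.0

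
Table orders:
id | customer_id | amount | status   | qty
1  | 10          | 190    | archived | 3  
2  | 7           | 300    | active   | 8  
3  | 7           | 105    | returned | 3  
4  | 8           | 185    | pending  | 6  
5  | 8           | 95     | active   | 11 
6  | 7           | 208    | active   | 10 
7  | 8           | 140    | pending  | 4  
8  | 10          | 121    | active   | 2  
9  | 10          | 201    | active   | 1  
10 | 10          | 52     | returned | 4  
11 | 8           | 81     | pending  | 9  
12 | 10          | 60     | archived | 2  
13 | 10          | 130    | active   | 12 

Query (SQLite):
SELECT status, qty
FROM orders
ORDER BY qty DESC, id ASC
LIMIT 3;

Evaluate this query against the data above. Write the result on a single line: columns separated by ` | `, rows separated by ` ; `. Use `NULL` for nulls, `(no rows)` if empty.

Sort by qty desc, tiebreak id asc: (12, id=13), (11, id=5), (10, id=6), (9, id=11), (8, id=2), (6, id=4) …. Take first 3.

active | 12 ; active | 11 ; active | 10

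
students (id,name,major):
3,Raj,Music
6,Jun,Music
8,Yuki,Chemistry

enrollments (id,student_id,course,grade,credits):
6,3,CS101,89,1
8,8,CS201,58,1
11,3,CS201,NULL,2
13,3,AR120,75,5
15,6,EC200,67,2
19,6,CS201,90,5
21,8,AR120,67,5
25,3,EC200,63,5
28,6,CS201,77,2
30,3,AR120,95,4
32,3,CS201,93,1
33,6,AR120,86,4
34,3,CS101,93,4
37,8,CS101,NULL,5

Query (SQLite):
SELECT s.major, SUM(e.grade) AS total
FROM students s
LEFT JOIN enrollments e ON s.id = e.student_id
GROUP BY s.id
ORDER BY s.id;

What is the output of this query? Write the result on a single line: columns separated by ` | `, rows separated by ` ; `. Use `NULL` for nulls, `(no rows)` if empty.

Music | 508 ; Music | 320 ; Chemistry | 125

LEFT JOIN keeps every students row; unmatched ones get NULL for enrollments columns.
Group by students.id and compute SUM(e.grade). SUM over an all-NULL group is NULL.
  3: ids {6, 11, 13, 25, 30, 32, 34} → SUM(e.grade)=508
  6: ids {15, 19, 28, 33} → SUM(e.grade)=320
  8: ids {8, 21, 37} → SUM(e.grade)=125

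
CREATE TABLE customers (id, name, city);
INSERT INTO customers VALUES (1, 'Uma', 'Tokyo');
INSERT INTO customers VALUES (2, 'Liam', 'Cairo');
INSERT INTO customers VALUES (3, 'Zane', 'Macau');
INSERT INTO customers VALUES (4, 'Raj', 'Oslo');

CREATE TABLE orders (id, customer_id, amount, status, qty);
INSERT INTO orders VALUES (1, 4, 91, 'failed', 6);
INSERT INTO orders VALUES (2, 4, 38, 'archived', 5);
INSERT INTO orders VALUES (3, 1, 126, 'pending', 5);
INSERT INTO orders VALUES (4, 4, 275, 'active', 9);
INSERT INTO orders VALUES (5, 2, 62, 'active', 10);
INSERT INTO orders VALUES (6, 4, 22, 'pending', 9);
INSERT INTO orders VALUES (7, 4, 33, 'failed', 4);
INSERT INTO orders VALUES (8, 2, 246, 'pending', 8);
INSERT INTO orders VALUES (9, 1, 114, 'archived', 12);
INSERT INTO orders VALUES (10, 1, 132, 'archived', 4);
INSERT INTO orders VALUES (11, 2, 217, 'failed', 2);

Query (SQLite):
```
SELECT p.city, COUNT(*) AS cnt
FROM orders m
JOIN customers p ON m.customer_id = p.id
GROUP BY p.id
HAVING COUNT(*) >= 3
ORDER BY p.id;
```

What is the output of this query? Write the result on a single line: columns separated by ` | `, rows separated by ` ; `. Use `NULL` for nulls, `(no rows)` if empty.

Join each orders row to its customers via customer_id.
Group joined rows by customers.id; compute COUNT(*) per group.
HAVING: keep groups with count ≥ 3.
  1: ids {3, 9, 10} → COUNT(*)=3
  2: ids {5, 8, 11} → COUNT(*)=3
  4: ids {1, 2, 4, 6, 7} → COUNT(*)=5

Tokyo | 3 ; Cairo | 3 ; Oslo | 5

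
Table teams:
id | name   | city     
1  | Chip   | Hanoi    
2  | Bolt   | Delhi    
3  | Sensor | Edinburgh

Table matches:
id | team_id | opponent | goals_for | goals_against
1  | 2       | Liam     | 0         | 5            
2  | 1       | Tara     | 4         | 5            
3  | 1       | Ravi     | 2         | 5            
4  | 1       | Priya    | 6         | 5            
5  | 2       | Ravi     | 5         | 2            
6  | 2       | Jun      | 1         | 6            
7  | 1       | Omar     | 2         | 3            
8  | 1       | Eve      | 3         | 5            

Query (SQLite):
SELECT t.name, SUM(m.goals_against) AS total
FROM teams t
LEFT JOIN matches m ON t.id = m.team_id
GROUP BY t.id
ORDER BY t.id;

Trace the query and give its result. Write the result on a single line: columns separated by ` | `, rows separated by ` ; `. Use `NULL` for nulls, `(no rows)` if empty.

LEFT JOIN keeps every teams row; unmatched ones get NULL for matches columns.
Group by teams.id and compute SUM(m.goals_against). SUM over an all-NULL group is NULL.
  1: ids {2, 3, 4, 7, 8} → SUM(m.goals_against)=23
  2: ids {1, 5, 6} → SUM(m.goals_against)=13
  3: ids {—} → SUM(m.goals_against)=NULL

Chip | 23 ; Bolt | 13 ; Sensor | NULL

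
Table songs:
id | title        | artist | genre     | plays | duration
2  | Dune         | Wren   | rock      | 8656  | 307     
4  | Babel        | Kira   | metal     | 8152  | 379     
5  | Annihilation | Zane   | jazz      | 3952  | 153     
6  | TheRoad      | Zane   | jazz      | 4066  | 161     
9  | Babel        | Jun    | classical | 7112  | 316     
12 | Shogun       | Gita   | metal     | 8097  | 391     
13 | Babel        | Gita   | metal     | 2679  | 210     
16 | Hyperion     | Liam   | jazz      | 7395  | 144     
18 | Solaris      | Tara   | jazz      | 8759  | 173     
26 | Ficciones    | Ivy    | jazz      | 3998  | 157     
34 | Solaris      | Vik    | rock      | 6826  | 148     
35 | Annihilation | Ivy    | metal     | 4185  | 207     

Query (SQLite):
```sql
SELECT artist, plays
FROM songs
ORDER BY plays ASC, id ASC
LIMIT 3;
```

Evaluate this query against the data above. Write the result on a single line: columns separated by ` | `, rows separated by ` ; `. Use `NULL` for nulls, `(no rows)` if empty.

Gita | 2679 ; Zane | 3952 ; Ivy | 3998

Sort by plays asc, tiebreak id asc: (2679, id=13), (3952, id=5), (3998, id=26), (4066, id=6), (4185, id=35), (6826, id=34) …. Take first 3.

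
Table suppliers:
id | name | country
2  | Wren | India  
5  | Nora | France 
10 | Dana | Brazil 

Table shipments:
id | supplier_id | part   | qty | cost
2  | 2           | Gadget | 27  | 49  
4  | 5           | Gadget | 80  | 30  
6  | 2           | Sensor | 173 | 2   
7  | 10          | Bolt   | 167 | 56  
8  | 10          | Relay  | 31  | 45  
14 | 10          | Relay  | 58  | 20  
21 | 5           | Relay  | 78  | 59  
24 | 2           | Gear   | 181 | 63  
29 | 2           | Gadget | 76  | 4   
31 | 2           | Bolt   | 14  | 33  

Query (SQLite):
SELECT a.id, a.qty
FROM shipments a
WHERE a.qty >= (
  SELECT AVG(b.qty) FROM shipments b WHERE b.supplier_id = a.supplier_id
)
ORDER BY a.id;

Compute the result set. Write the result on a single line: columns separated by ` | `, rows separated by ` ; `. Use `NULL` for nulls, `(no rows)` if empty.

For each shipments row a, compute AVG(qty) over rows sharing a.supplier_id.
Keep row a if a.qty >= that per-group AVG.
  supplier_id=2: AVG(qty) = 94.2
  supplier_id=5: AVG(qty) = 79.0
  supplier_id=10: AVG(qty) = 85.333333

4 | 80 ; 6 | 173 ; 7 | 167 ; 24 | 181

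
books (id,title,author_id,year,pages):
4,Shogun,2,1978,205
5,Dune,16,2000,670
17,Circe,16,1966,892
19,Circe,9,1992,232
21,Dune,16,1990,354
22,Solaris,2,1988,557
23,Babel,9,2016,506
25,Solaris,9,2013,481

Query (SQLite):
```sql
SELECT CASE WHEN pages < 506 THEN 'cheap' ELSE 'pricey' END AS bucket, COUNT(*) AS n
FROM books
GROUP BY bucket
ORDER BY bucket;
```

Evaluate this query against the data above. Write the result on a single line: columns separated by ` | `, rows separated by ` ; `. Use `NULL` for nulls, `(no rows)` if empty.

cheap | 4 ; pricey | 4

Bucket rows by pages < 506 → 'cheap' else 'pricey'; count each bucket.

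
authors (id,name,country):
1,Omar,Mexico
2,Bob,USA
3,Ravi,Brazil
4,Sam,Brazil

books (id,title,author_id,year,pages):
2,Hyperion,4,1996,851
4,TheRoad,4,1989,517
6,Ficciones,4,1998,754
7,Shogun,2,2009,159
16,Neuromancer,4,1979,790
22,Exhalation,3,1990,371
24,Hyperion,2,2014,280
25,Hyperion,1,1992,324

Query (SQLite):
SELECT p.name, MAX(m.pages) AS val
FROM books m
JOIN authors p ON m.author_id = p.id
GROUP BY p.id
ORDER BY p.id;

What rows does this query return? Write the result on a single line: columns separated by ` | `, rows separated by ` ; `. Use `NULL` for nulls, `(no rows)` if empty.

Omar | 324 ; Bob | 280 ; Ravi | 371 ; Sam | 851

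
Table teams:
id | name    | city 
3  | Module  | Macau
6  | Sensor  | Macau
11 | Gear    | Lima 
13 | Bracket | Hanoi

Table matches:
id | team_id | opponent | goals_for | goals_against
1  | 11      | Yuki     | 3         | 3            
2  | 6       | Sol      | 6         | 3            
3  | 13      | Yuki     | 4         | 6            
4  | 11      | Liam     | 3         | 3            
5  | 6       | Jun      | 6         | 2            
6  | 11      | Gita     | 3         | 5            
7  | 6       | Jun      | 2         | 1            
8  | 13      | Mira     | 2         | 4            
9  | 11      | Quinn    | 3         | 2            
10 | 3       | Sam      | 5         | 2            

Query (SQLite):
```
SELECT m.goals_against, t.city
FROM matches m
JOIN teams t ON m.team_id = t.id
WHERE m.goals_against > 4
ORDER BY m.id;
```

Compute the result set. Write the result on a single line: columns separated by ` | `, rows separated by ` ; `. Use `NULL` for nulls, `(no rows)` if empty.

Each matches row matches the teams row where team_id = teams.id.
Then keep rows with m.goals_against > 4.

6 | Hanoi ; 5 | Lima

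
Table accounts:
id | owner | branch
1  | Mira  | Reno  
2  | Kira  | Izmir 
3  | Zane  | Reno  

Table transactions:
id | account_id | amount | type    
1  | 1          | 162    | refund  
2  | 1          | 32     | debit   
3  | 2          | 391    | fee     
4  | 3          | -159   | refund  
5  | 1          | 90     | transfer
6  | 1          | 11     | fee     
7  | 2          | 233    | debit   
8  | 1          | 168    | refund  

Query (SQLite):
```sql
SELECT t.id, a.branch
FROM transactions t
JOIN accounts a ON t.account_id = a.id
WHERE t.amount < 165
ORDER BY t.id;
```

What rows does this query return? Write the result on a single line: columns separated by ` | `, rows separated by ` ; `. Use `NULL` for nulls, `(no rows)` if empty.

1 | Reno ; 2 | Reno ; 4 | Reno ; 5 | Reno ; 6 | Reno

Each transactions row matches the accounts row where account_id = accounts.id.
Then keep rows with t.amount < 165.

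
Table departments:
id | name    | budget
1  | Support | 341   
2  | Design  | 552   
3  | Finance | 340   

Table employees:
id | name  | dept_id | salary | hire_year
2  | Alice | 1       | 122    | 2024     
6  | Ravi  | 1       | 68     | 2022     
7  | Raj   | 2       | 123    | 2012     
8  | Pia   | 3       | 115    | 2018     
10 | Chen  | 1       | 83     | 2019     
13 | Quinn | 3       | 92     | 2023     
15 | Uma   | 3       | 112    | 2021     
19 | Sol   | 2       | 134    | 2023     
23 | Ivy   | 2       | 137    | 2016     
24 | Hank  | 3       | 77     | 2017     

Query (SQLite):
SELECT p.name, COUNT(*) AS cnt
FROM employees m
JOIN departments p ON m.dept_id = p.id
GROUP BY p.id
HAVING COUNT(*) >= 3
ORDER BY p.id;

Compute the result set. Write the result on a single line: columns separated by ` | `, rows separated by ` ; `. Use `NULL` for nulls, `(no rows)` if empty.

Join each employees row to its departments via dept_id.
Group joined rows by departments.id; compute COUNT(*) per group.
HAVING: keep groups with count ≥ 3.
  1: ids {2, 6, 10} → COUNT(*)=3
  2: ids {7, 19, 23} → COUNT(*)=3
  3: ids {8, 13, 15, 24} → COUNT(*)=4

Support | 3 ; Design | 3 ; Finance | 4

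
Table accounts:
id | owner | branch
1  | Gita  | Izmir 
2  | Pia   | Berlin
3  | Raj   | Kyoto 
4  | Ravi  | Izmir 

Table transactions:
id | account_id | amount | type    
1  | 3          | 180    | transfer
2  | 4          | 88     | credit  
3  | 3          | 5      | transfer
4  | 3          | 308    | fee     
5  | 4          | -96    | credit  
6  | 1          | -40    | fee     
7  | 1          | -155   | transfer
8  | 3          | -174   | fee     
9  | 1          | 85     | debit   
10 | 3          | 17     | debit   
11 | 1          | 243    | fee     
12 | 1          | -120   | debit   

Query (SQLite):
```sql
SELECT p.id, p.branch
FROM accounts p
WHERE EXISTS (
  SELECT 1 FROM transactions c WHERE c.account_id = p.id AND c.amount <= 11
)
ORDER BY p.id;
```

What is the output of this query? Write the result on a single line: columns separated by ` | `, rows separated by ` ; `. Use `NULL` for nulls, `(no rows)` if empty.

1 | Izmir ; 3 | Kyoto ; 4 | Izmir

For each accounts row, check whether any transactions with matching account_id has amount <= 11.
Keep rows where that is true.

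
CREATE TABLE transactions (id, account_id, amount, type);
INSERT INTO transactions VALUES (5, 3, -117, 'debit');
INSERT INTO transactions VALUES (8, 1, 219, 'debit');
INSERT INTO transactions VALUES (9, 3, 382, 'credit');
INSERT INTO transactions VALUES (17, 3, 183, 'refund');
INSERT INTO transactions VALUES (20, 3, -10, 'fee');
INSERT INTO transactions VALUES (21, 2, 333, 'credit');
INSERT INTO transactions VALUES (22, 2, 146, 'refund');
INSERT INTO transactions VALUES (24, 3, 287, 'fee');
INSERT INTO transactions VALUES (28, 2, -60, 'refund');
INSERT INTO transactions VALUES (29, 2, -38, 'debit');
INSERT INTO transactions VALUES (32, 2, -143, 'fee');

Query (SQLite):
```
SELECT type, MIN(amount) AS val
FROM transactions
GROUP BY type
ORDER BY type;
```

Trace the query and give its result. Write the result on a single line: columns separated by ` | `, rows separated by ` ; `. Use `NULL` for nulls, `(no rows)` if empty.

credit | 333 ; debit | -117 ; fee | -143 ; refund | -60

Partition transactions by type; compute MIN(amount) within each group.
  credit: ids {9, 21} → MIN(amount)=333
  debit: ids {5, 8, 29} → MIN(amount)=-117
  fee: ids {20, 24, 32} → MIN(amount)=-143
  refund: ids {17, 22, 28} → MIN(amount)=-60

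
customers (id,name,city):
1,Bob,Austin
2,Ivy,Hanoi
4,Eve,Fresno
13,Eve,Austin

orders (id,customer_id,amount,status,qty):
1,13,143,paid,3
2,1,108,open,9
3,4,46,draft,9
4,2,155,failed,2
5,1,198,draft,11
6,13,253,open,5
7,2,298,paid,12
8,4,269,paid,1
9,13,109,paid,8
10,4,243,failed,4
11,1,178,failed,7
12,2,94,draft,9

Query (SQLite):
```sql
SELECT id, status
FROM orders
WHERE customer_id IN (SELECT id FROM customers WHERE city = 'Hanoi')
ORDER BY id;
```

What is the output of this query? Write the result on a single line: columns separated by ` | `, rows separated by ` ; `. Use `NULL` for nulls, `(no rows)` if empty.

4 | failed ; 7 | paid ; 12 | draft

Inner query: customers.id where city = 'Hanoi'.
Outer: keep orders rows whose customer_id is in that set.
Inner query → {2}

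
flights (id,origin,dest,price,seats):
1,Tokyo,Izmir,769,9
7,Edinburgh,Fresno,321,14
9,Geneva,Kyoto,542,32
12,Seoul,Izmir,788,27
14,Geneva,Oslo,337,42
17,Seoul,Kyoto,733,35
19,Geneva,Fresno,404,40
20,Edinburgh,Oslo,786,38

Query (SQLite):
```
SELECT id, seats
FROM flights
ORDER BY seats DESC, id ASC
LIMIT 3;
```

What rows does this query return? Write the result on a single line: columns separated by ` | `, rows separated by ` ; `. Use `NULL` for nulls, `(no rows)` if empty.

Sort by seats desc, tiebreak id asc: (42, id=14), (40, id=19), (38, id=20), (35, id=17), (32, id=9), (27, id=12) …. Take first 3.

14 | 42 ; 19 | 40 ; 20 | 38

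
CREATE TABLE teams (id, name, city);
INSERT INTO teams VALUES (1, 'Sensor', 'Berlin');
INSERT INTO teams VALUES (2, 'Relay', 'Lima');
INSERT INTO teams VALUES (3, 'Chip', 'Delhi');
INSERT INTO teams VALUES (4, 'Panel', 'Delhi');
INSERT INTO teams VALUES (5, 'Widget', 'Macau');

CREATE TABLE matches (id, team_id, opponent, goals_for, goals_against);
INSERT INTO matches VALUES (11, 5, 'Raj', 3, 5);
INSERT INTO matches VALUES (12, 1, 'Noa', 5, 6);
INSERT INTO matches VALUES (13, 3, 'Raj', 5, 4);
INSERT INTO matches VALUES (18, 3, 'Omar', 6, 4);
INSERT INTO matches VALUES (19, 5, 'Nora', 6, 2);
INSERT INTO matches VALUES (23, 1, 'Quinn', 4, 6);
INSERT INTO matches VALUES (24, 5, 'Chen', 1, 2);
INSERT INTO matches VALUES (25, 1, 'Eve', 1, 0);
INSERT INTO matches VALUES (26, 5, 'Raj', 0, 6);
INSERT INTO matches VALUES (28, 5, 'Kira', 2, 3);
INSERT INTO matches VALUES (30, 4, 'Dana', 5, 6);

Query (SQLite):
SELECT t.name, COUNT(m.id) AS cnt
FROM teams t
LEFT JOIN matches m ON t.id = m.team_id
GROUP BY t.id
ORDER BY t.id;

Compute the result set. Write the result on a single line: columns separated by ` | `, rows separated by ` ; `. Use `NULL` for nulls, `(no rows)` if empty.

LEFT JOIN keeps every teams row; unmatched ones get NULL for matches columns.
Group by teams.id and compute COUNT(m.id). COUNT(col) of an all-NULL group is 0.
  1: ids {12, 23, 25} → COUNT(m.id)=3
  2: ids {—} → COUNT(m.id)=0
  3: ids {13, 18} → COUNT(m.id)=2
  4: ids {30} → COUNT(m.id)=1
  5: ids {11, 19, 24, 26, 28} → COUNT(m.id)=5

Sensor | 3 ; Relay | 0 ; Chip | 2 ; Panel | 1 ; Widget | 5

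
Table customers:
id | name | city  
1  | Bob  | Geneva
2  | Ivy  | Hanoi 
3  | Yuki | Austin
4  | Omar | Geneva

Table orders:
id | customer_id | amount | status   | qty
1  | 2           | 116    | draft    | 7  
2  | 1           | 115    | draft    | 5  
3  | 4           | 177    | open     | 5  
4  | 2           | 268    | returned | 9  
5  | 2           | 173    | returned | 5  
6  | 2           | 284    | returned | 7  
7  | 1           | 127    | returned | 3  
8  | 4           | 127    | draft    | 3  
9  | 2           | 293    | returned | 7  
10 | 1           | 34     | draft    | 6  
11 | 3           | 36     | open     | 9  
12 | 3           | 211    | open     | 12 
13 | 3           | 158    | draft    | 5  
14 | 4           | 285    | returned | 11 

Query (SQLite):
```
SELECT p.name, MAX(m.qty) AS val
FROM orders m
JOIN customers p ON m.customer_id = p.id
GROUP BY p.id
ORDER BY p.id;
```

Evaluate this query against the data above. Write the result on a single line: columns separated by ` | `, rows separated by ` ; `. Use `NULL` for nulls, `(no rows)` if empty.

Join each orders row to its customers via customer_id.
Group joined rows by customers.id; compute MAX(m.qty) per group.
  1: ids {2, 7, 10} → MAX(m.qty)=6
  2: ids {1, 4, 5, 6, 9} → MAX(m.qty)=9
  3: ids {11, 12, 13} → MAX(m.qty)=12
  4: ids {3, 8, 14} → MAX(m.qty)=11

Bob | 6 ; Ivy | 9 ; Yuki | 12 ; Omar | 11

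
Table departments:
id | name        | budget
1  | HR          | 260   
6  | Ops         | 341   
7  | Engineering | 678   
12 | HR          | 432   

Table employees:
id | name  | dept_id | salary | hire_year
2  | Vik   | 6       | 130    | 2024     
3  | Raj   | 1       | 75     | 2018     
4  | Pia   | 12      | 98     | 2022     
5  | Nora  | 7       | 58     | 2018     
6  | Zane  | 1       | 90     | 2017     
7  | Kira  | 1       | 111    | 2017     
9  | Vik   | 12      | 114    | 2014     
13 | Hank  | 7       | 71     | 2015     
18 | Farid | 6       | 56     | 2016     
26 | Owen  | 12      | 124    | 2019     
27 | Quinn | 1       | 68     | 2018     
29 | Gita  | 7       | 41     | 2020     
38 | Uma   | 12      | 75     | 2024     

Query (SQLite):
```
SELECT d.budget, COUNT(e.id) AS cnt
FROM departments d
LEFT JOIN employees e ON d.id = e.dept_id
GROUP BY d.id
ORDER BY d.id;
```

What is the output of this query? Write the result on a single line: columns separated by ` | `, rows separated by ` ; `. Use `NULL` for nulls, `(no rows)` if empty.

260 | 4 ; 341 | 2 ; 678 | 3 ; 432 | 4

LEFT JOIN keeps every departments row; unmatched ones get NULL for employees columns.
Group by departments.id and compute COUNT(e.id). COUNT(col) of an all-NULL group is 0.
  1: ids {3, 6, 7, 27} → COUNT(e.id)=4
  6: ids {2, 18} → COUNT(e.id)=2
  7: ids {5, 13, 29} → COUNT(e.id)=3
  12: ids {4, 9, 26, 38} → COUNT(e.id)=4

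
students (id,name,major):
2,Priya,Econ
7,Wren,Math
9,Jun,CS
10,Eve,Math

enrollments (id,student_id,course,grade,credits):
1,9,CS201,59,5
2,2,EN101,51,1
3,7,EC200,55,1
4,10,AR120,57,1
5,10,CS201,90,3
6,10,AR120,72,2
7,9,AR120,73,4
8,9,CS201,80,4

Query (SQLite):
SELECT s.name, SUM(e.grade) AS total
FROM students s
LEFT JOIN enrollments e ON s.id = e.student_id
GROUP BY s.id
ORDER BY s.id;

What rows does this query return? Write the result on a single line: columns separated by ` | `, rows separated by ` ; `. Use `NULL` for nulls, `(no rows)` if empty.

Priya | 51 ; Wren | 55 ; Jun | 212 ; Eve | 219

LEFT JOIN keeps every students row; unmatched ones get NULL for enrollments columns.
Group by students.id and compute SUM(e.grade). SUM over an all-NULL group is NULL.
  2: ids {2} → SUM(e.grade)=51
  7: ids {3} → SUM(e.grade)=55
  9: ids {1, 7, 8} → SUM(e.grade)=212
  10: ids {4, 5, 6} → SUM(e.grade)=219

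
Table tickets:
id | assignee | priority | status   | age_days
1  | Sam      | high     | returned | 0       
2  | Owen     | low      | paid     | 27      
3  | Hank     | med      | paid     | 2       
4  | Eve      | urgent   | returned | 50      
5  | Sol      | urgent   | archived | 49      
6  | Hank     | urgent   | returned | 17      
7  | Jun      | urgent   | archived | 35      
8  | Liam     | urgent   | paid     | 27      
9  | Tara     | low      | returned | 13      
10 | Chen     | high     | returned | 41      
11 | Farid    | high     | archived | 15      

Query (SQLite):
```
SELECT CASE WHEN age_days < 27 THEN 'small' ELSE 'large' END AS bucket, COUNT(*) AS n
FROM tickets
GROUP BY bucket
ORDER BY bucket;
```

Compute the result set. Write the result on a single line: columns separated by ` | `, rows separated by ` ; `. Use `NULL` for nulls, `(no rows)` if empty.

large | 6 ; small | 5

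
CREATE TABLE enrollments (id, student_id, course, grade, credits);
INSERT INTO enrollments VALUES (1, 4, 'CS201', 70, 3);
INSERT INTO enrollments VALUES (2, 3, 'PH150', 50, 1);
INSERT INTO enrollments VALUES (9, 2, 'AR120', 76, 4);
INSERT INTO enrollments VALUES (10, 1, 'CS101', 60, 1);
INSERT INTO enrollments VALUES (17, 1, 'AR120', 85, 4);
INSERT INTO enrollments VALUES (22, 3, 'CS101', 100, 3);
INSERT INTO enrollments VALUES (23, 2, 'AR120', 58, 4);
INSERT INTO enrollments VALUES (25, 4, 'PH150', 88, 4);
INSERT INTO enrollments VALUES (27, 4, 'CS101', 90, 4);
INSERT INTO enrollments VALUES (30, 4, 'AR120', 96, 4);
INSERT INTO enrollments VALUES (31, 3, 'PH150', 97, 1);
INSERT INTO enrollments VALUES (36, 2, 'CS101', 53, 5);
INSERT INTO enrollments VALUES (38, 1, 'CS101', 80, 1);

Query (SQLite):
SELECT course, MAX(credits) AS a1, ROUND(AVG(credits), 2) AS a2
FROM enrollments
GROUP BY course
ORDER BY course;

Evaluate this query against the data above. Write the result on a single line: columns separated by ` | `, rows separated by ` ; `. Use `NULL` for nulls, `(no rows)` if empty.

Group enrollments by course.
Per group compute: MAX(credits), ROUND(AVG(credits), 2).
  AR120: ids {9, 17, 23, 30} → MAX(credits)=4, ROUND(AVG(credits), 2)=4
  CS101: ids {10, 22, 27, 36, 38} → MAX(credits)=5, ROUND(AVG(credits), 2)=2.8
  CS201: ids {1} → MAX(credits)=3, ROUND(AVG(credits), 2)=3
  PH150: ids {2, 25, 31} → MAX(credits)=4, ROUND(AVG(credits), 2)=2

AR120 | 4 | 4 ; CS101 | 5 | 2.8 ; CS201 | 3 | 3 ; PH150 | 4 | 2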